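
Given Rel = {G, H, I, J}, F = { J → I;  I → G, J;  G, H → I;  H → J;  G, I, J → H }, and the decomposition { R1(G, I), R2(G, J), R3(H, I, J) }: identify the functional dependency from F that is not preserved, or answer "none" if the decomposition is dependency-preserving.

J → I lies within R3.
I → G, J: restricted closure across fragments reaches G, J.
G, H → I: restricted closure across fragments reaches I.
H → J lies within R3.
G, I, J → H: restricted closure across fragments reaches H.
Every dependency is enforceable on the fragments, so the decomposition is dependency-preserving.

none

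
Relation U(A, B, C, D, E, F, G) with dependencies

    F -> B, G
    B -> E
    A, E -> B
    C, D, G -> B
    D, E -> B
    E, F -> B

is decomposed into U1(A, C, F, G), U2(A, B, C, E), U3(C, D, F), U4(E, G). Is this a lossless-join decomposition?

No

Chase test. Columns are A, B, C, D, E, F, G; row i has aⱼ where attribute j ∈ Ui, else bᵢⱼ.
Initial tableau (one row per fragment):
  row 1: a1 b12 a3 b14 b15 a6 a7
  row 2: a1 a2 a3 b24 a5 b26 b27
  row 3: b31 b32 a3 a4 b35 a6 b37
  row 4: b41 b42 b43 b44 a5 b46 a7
Rows 1 and 3 agree on F; apply F→B, G and equate their B, G entries.
Rows 1 and 3 agree on B; apply B→E and equate their E entries.
No row becomes fully distinguished — the join is lossy.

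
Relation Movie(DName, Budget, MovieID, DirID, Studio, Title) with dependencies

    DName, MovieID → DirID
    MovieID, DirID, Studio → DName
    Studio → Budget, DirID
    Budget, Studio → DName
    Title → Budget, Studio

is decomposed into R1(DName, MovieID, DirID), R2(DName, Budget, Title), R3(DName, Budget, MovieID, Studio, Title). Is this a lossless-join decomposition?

Yes

Chase test. Columns are DName, Budget, MovieID, DirID, Studio, Title; row i has aⱼ where attribute j ∈ Ri, else bᵢⱼ.
Initial tableau (one row per fragment):
  row 1: a1 b12 a3 a4 b15 b16
  row 2: a1 a2 b23 b24 b25 a6
  row 3: a1 a2 a3 b34 a5 a6
Rows 1 and 3 agree on DName, MovieID; apply DName, MovieID→DirID and equate their DirID entries.
Rows 2 and 3 agree on Title; apply Title→Budget, Studio and equate their Budget, Studio entries.
Rows 2 and 3 agree on Studio; apply Studio→Budget, DirID and equate their Budget, DirID entries.
Row 3 is now all distinguished symbols — the join is lossless.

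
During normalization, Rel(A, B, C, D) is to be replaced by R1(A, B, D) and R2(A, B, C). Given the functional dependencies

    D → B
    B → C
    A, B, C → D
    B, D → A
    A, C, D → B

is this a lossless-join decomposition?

Common attributes: R1 ∩ R2 = {A, B}.
Closure of {A, B}: B → C applies, adding C; A, B, C → D applies, adding D. So (A, B)⁺ = {A, B, C, D}.
This closure contains every attribute of R1, so R1 ∩ R2 → R1. The join is lossless.

Yes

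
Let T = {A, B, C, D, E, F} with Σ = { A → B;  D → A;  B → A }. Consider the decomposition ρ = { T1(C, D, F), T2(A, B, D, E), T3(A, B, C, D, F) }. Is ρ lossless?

No

Chase test. Columns are A, B, C, D, E, F; row i has aⱼ where attribute j ∈ Ti, else bᵢⱼ.
Initial tableau (one row per fragment):
  row 1: b11 b12 a3 a4 b15 a6
  row 2: a1 a2 b23 a4 a5 b26
  row 3: a1 a2 a3 a4 b35 a6
Rows 1 and 2 agree on D; apply D→A and equate their A entries.
Rows 1 and 2 agree on A; apply A→B and equate their B entries.
No row becomes fully distinguished — the join is lossy.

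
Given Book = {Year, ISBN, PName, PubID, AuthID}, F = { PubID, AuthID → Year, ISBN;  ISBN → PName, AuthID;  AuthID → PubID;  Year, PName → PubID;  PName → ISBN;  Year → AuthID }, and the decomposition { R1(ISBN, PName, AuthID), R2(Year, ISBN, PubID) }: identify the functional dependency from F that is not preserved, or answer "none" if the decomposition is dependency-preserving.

PubID, AuthID → Year, ISBN: restricted closure across fragments reaches Year, ISBN.
ISBN → PName, AuthID lies within R1.
AuthID → PubID: restricted closure across fragments reaches PubID.
Year, PName → PubID: restricted closure across fragments reaches PubID.
PName → ISBN lies within R1.
Year → AuthID: restricted closure across fragments reaches AuthID.
Every dependency is enforceable on the fragments, so the decomposition is dependency-preserving.

none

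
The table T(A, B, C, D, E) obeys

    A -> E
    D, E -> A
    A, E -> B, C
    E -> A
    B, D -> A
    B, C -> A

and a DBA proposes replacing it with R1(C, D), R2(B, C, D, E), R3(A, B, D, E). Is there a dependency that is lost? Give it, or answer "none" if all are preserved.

none

A → E lies within R3.
D, E → A lies within R3.
A, E → B, C: restricted closure across fragments reaches B, C.
E → A lies within R3.
B, D → A lies within R3.
B, C → A: restricted closure across fragments reaches A.
Every dependency is enforceable on the fragments, so the decomposition is dependency-preserving.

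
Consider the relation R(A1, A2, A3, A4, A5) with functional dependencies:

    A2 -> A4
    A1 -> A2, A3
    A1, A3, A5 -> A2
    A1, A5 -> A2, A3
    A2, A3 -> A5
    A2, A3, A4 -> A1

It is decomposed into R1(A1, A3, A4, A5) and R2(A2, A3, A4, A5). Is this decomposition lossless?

No

Common attributes: R1 ∩ R2 = {A3, A4, A5}.
No dependency enlarges {A3, A4, A5}, so (A3, A4, A5)⁺ = {A3, A4, A5}.
The closure contains neither all of R1 = {A1, A3, A4, A5} nor all of R2 = {A2, A3, A4, A5}, so the common attributes are not a superkey of either fragment. The join is lossy.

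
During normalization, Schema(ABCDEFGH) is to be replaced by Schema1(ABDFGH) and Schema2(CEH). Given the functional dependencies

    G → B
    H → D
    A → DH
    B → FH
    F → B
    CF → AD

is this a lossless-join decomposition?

No

Common attributes: Schema1 ∩ Schema2 = {H}.
Closure of {H}: H → D applies, adding D. So (H)⁺ = {DH}.
The closure contains neither all of Schema1 = {ABDFGH} nor all of Schema2 = {CEH}, so the common attributes are not a superkey of either fragment. The join is lossy.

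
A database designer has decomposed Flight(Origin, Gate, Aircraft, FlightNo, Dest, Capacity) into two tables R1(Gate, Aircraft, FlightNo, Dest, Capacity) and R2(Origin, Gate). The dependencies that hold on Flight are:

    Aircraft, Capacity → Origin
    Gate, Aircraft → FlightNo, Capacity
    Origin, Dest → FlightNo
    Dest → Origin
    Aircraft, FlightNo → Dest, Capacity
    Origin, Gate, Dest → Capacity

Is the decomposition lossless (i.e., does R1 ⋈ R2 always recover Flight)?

No

Common attributes: R1 ∩ R2 = {Gate}.
No dependency enlarges {Gate}, so (Gate)⁺ = {Gate}.
The closure contains neither all of R1 = {Gate, Aircraft, FlightNo, Dest, Capacity} nor all of R2 = {Origin, Gate}, so the common attributes are not a superkey of either fragment. The join is lossy.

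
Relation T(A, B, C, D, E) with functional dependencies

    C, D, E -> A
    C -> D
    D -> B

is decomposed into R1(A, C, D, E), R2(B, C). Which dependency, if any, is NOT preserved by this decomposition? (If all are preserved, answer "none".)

D -> B

Check D → B: no single fragment contains all of {B, D}, and the restricted closure of {D} across the fragments never reaches {B}.
C, D, E → A is preserved.
C → D is preserved.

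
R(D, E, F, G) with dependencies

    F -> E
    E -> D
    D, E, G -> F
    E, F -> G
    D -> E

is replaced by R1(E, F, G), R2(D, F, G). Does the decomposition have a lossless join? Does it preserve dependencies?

Lossless test: (F, G)⁺ = {D, E, F, G}, which contains all of one fragment — lossless.
Dependency preservation: the restricted closure of {E} across the fragments never reaches {D}, so E → D cannot be enforced without a join — not preserved.

lossless but not dependency-preserving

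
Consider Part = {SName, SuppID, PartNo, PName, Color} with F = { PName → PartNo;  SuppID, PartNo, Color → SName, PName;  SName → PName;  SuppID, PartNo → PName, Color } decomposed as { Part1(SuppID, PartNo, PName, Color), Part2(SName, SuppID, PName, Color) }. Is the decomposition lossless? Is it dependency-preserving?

Lossless test: (SuppID, PName, Color)⁺ = {SName, SuppID, PartNo, PName, Color}, which contains all of one fragment — lossless.
Dependency preservation: SuppID, PartNo, Color → SName, PName is not contained in any single fragment, but the restricted closure of its left-hand side across the fragments still reaches the right-hand side; the remaining FDs each lie inside some fragment. All dependencies are preserved.

lossless and dependency-preserving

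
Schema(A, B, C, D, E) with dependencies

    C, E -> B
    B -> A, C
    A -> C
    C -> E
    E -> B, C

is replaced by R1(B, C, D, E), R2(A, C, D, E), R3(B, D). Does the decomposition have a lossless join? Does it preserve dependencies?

Lossless test (chase): Rows 1 and 2 agree on C, E; apply C, E→B and equate their B entries. Rows 1 and 2 agree on B; apply B→A, C and equate their A, C entries. Rows 1 and 3 agree on B; apply B→A, C and equate their A, C entries. Rows 1 and 3 agree on C; apply C→E and equate their E entries. Row 1 is now all distinguished symbols — the join is lossless.
Dependency preservation: B → A, C is not contained in any single fragment, but the restricted closure of its left-hand side across the fragments still reaches the right-hand side; the remaining FDs each lie inside some fragment. All dependencies are preserved.

lossless and dependency-preserving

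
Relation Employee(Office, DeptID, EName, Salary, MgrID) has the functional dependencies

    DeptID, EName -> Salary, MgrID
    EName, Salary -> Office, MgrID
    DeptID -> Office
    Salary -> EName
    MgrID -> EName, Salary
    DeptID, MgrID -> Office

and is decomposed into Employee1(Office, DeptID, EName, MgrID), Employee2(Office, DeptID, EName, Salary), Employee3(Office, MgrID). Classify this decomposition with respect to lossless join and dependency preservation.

Lossless test (chase): Rows 1 and 2 agree on DeptID, EName; apply DeptID, EName→Salary, MgrID and equate their Salary, MgrID entries. Rows 1 and 3 agree on MgrID; apply MgrID→EName, Salary and equate their EName, Salary entries. Row 1 is now all distinguished symbols — the join is lossless.
Dependency preservation: the restricted closure of {EName, Salary} across the fragments never reaches {Office, MgrID}, so EName, Salary → Office, MgrID cannot be enforced without a join — not preserved.

lossless but not dependency-preserving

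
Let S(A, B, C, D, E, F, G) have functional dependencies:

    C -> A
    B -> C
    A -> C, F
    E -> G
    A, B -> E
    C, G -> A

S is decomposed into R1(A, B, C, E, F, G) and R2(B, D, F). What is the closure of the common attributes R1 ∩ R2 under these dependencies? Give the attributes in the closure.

A, B, C, E, F, G

R1 ∩ R2 = {B, F}.
B → C applies, adding C
C → A applies, adding A
A, B → E applies, adding E
E → G applies, adding G
Closure: {A, B, C, E, F, G}.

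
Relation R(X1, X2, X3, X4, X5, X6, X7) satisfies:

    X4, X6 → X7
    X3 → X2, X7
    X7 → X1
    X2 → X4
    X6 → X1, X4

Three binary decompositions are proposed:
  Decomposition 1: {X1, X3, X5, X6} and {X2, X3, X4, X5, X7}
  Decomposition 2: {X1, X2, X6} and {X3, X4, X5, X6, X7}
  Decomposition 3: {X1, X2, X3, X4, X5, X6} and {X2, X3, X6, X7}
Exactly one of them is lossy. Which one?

Decomposition 2

Decomposition 1: common = {X3, X5}, closure = {X1, X2, X3, X4, X5, X7} → lossless.
Decomposition 2: common = {X6}, closure = {X1, X4, X6, X7} → lossy.
Decomposition 3: common = {X2, X3, X6}, closure = {X1, X2, X3, X4, X6, X7} → lossless.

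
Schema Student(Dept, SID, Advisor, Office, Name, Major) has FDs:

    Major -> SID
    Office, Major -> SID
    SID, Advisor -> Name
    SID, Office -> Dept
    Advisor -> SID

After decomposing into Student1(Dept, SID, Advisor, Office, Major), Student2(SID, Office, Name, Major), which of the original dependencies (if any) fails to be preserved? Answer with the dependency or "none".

SID, Advisor -> Name

Check SID, Advisor → Name: no single fragment contains all of {SID, Advisor, Name}, and the restricted closure of {SID, Advisor} across the fragments never reaches {Name}.
Major → SID is preserved.
Office, Major → SID is preserved.
SID, Office → Dept is preserved.
Advisor → SID is preserved.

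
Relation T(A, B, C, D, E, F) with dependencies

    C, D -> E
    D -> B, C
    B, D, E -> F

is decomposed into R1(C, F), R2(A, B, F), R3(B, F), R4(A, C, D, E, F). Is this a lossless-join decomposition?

Chase test. Columns are A, B, C, D, E, F; row i has aⱼ where attribute j ∈ Ri, else bᵢⱼ.
Initial tableau (one row per fragment):
  row 1: b11 b12 a3 b14 b15 a6
  row 2: a1 a2 b23 b24 b25 a6
  row 3: b31 a2 b33 b34 b35 a6
  row 4: a1 b42 a3 a4 a5 a6
No row becomes fully distinguished — the join is lossy.

No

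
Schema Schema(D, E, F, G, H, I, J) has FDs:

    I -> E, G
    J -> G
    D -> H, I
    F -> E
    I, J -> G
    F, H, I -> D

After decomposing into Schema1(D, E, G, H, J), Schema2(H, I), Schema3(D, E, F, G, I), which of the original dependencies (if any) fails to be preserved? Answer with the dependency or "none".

F, H, I -> D

Check F, H, I → D: no single fragment contains all of {D, F, H, I}, and the restricted closure of {F, H, I} across the fragments never reaches {D}.
I → E, G is preserved.
J → G is preserved.
D → H, I is preserved.
F → E is preserved.
I, J → G is preserved.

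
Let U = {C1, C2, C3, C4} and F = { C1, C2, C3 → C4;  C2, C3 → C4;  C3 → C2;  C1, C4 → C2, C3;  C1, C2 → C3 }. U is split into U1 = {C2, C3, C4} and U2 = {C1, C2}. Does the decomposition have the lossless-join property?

No

Common attributes: U1 ∩ U2 = {C2}.
No dependency enlarges {C2}, so (C2)⁺ = {C2}.
The closure contains neither all of U1 = {C2, C3, C4} nor all of U2 = {C1, C2}, so the common attributes are not a superkey of either fragment. The join is lossy.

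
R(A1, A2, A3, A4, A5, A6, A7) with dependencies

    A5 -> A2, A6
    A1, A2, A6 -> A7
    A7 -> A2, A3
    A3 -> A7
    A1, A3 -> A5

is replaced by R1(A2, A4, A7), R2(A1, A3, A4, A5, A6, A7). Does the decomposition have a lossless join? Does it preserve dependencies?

Lossless test: (A4, A7)⁺ = {A2, A3, A4, A7}, which contains all of one fragment — lossless.
Dependency preservation: the restricted closure of {A5} across the fragments never reaches {A2, A6}, so A5 → A2, A6 cannot be enforced without a join — not preserved.

lossless but not dependency-preserving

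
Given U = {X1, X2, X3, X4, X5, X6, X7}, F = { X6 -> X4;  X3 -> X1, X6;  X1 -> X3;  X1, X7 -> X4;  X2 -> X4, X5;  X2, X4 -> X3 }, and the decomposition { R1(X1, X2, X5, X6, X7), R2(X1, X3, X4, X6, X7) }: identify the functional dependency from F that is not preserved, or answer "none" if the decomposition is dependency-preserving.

X6 → X4 lies within R2.
X3 → X1, X6 lies within R2.
X1 → X3 lies within R2.
X1, X7 → X4 lies within R2.
X2 → X4, X5: restricted closure across fragments reaches X4, X5.
X2, X4 → X3: restricted closure across fragments reaches X3.
Every dependency is enforceable on the fragments, so the decomposition is dependency-preserving.

none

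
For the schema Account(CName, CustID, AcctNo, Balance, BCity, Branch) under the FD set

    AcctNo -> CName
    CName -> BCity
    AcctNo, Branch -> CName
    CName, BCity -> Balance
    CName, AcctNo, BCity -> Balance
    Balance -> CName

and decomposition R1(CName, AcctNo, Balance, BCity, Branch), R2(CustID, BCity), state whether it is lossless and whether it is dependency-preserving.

lossy but dependency-preserving

Lossless test: (BCity)⁺ = {BCity}, which is a superkey of neither fragment — lossy.
Dependency preservation: every FD's attributes lie within a single fragment, so each can be enforced locally — preserved.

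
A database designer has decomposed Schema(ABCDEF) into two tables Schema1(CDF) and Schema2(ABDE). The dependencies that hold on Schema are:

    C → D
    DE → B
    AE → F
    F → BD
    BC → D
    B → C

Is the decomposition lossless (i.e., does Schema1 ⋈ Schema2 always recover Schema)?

Common attributes: Schema1 ∩ Schema2 = {D}.
No dependency enlarges {D}, so (D)⁺ = {D}.
The closure contains neither all of Schema1 = {CDF} nor all of Schema2 = {ABDE}, so the common attributes are not a superkey of either fragment. The join is lossy.

No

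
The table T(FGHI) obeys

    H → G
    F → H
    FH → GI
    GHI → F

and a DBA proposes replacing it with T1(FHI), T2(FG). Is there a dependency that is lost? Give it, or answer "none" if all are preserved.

Check H → G: no single fragment contains all of {GH}, and the restricted closure of {H} across the fragments never reaches {G}.
F → H is preserved.
FH → GI is preserved.
GHI → F is preserved.

H → G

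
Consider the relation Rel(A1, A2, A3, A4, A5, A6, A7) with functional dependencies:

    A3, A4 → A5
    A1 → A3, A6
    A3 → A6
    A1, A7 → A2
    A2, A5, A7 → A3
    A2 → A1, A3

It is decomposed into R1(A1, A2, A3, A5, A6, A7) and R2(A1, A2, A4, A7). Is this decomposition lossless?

Common attributes: R1 ∩ R2 = {A1, A2, A7}.
Closure of {A1, A2, A7}: A1 → A3, A6 applies, adding A3, A6. So (A1, A2, A7)⁺ = {A1, A2, A3, A6, A7}.
The closure contains neither all of R1 = {A1, A2, A3, A5, A6, A7} nor all of R2 = {A1, A2, A4, A7}, so the common attributes are not a superkey of either fragment. The join is lossy.

No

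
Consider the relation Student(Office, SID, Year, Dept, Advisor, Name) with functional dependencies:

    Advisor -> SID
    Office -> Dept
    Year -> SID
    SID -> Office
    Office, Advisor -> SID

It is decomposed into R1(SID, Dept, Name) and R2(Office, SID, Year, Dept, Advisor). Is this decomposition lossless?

No

Common attributes: R1 ∩ R2 = {SID, Dept}.
Closure of {SID, Dept}: SID → Office applies, adding Office. So (SID, Dept)⁺ = {Office, SID, Dept}.
The closure contains neither all of R1 = {SID, Dept, Name} nor all of R2 = {Office, SID, Year, Dept, Advisor}, so the common attributes are not a superkey of either fragment. The join is lossy.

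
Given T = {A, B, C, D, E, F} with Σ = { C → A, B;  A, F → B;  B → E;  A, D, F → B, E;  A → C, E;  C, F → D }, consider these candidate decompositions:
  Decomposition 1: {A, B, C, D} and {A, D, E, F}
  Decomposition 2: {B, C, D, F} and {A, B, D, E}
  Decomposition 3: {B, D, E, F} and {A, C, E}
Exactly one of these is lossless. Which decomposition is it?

Decomposition 1: common = {A, D}, closure = {A, B, C, D, E} → lossless.
Decomposition 2: common = {B, D}, closure = {B, D, E} → lossy.
Decomposition 3: common = {E}, closure = {E} → lossy.

Decomposition 1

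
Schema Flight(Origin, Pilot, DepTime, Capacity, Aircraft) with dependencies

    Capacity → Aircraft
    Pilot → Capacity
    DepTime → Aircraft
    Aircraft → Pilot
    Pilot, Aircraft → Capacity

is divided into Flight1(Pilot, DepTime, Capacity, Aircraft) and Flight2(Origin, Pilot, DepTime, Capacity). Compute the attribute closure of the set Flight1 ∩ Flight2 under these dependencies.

Flight1 ∩ Flight2 = {Pilot, DepTime, Capacity}.
Capacity → Aircraft applies, adding Aircraft
Closure: {Pilot, DepTime, Capacity, Aircraft}.

Pilot, DepTime, Capacity, Aircraft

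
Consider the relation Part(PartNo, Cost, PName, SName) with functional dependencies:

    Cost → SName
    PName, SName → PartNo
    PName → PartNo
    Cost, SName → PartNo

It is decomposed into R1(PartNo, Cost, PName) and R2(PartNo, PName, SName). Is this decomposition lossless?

Common attributes: R1 ∩ R2 = {PartNo, PName}.
No dependency enlarges {PartNo, PName}, so (PartNo, PName)⁺ = {PartNo, PName}.
The closure contains neither all of R1 = {PartNo, Cost, PName} nor all of R2 = {PartNo, PName, SName}, so the common attributes are not a superkey of either fragment. The join is lossy.

No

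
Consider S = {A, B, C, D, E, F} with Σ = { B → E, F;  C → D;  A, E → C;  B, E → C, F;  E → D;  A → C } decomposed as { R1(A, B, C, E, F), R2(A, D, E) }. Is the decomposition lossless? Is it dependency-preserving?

Lossless test: (A, E)⁺ = {A, C, D, E}, which contains all of one fragment — lossless.
Dependency preservation: the restricted closure of {C} across the fragments never reaches {D}, so C → D cannot be enforced without a join — not preserved.

lossless but not dependency-preserving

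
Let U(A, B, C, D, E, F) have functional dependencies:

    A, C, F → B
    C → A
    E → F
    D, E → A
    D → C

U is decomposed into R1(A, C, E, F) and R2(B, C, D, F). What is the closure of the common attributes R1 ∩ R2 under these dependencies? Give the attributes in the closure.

A, B, C, F

R1 ∩ R2 = {C, F}.
C → A applies, adding A
A, C, F → B applies, adding B
Closure: {A, B, C, F}.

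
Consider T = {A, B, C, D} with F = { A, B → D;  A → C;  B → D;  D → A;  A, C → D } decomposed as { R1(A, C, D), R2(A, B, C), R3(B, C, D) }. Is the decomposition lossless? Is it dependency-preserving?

Lossless test (chase): Rows 2 and 3 agree on B; apply B→D and equate their D entries. Rows 1 and 3 agree on D; apply D→A and equate their A entries. Row 2 is now all distinguished symbols — the join is lossless.
Dependency preservation: A, B → D is not contained in any single fragment, but the restricted closure of its left-hand side across the fragments still reaches the right-hand side; the remaining FDs each lie inside some fragment. All dependencies are preserved.

lossless and dependency-preserving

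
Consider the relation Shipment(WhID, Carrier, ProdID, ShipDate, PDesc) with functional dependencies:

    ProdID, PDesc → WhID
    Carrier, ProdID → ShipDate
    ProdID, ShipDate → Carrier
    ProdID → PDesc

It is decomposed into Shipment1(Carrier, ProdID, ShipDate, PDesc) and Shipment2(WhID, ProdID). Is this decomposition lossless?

Common attributes: Shipment1 ∩ Shipment2 = {ProdID}.
Closure of {ProdID}: ProdID → PDesc applies, adding PDesc; ProdID, PDesc → WhID applies, adding WhID. So (ProdID)⁺ = {WhID, ProdID, PDesc}.
This closure contains every attribute of Shipment2, so Shipment1 ∩ Shipment2 → Shipment2. The join is lossless.

Yes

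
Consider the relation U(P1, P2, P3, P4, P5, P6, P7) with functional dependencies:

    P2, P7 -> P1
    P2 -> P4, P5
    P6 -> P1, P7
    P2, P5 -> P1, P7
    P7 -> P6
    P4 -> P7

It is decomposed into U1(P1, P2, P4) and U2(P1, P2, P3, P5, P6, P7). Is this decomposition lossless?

Yes

Common attributes: U1 ∩ U2 = {P1, P2}.
Closure of {P1, P2}: P2 → P4, P5 applies, adding P4, P5; P2, P5 → P1, P7 applies, adding P7; P7 → P6 applies, adding P6. So (P1, P2)⁺ = {P1, P2, P4, P5, P6, P7}.
This closure contains every attribute of U1, so U1 ∩ U2 → U1. The join is lossless.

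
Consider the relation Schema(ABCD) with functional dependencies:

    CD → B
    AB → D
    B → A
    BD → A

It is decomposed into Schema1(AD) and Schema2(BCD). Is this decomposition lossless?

Common attributes: Schema1 ∩ Schema2 = {D}.
No dependency enlarges {D}, so (D)⁺ = {D}.
The closure contains neither all of Schema1 = {AD} nor all of Schema2 = {BCD}, so the common attributes are not a superkey of either fragment. The join is lossy.

No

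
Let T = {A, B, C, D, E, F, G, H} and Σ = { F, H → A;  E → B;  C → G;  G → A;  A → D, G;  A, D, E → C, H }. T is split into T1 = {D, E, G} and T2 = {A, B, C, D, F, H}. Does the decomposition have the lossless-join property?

Common attributes: T1 ∩ T2 = {D}.
No dependency enlarges {D}, so (D)⁺ = {D}.
The closure contains neither all of T1 = {D, E, G} nor all of T2 = {A, B, C, D, F, H}, so the common attributes are not a superkey of either fragment. The join is lossy.

No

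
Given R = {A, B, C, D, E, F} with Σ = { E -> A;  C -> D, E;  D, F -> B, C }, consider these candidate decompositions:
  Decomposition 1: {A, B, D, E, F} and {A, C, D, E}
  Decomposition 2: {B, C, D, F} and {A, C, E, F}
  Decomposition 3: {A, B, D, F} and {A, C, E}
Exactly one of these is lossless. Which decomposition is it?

Decomposition 1: common = {A, D, E}, closure = {A, D, E} → lossy.
Decomposition 2: common = {C, F}, closure = {A, B, C, D, E, F} → lossless.
Decomposition 3: common = {A}, closure = {A} → lossy.

Decomposition 2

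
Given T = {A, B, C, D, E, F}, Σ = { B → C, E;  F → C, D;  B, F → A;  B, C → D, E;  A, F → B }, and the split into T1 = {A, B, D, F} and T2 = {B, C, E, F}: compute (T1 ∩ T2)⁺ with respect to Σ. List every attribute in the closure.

T1 ∩ T2 = {B, F}.
B → C, E applies, adding C, E
F → C, D applies, adding D
B, F → A applies, adding A
Closure: {A, B, C, D, E, F}.

A, B, C, D, E, F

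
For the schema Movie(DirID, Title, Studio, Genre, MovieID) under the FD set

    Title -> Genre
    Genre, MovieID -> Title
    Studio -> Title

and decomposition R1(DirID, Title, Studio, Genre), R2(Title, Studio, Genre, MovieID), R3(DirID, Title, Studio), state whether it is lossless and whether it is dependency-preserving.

lossy but dependency-preserving

Lossless test (chase): Rows 1 and 3 agree on Title; apply Title→Genre and equate their Genre entries. No row becomes fully distinguished — the join is lossy.
Dependency preservation: every FD's attributes lie within a single fragment, so each can be enforced locally — preserved.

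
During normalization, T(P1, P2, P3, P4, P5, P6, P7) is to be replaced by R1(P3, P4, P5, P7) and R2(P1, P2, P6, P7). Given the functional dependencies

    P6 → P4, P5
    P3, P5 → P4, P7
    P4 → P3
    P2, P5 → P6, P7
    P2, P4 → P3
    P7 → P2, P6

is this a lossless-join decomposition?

Yes

Common attributes: R1 ∩ R2 = {P7}.
Closure of {P7}: P7 → P2, P6 applies, adding P2, P6; P6 → P4, P5 applies, adding P4, P5; P4 → P3 applies, adding P3. So (P7)⁺ = {P2, P3, P4, P5, P6, P7}.
This closure contains every attribute of R1, so R1 ∩ R2 → R1. The join is lossless.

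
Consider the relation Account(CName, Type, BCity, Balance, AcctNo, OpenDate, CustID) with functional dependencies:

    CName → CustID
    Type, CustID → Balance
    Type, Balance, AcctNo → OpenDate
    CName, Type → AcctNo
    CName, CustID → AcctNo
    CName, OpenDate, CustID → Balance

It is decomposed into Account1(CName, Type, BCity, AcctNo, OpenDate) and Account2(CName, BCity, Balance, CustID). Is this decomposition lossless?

No

Common attributes: Account1 ∩ Account2 = {CName, BCity}.
Closure of {CName, BCity}: CName → CustID applies, adding CustID; CName, CustID → AcctNo applies, adding AcctNo. So (CName, BCity)⁺ = {CName, BCity, AcctNo, CustID}.
The closure contains neither all of Account1 = {CName, Type, BCity, AcctNo, OpenDate} nor all of Account2 = {CName, BCity, Balance, CustID}, so the common attributes are not a superkey of either fragment. The join is lossy.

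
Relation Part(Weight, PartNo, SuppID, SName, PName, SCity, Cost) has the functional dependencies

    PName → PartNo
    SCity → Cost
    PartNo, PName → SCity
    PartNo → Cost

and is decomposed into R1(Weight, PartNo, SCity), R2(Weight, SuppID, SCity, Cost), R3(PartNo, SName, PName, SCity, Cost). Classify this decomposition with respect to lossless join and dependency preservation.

Lossless test (chase): Rows 1 and 2 agree on SCity; apply SCity→Cost and equate their Cost entries. No row becomes fully distinguished — the join is lossy.
Dependency preservation: every FD's attributes lie within a single fragment, so each can be enforced locally — preserved.

lossy but dependency-preserving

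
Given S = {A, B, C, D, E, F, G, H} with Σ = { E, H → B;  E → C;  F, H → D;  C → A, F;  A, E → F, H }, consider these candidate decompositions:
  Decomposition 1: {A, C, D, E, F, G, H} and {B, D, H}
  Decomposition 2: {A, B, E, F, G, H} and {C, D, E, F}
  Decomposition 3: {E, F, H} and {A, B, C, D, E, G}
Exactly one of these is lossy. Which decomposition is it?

Decomposition 1

Decomposition 1: common = {D, H}, closure = {D, H} → lossy.
Decomposition 2: common = {E, F}, closure = {A, B, C, D, E, F, H} → lossless.
Decomposition 3: common = {E}, closure = {A, B, C, D, E, F, H} → lossless.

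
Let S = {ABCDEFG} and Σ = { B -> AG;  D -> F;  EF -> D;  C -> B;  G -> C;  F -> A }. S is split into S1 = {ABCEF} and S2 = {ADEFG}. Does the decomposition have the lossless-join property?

Common attributes: S1 ∩ S2 = {AEF}.
Closure of {AEF}: EF → D applies, adding D. So (AEF)⁺ = {ADEF}.
The closure contains neither all of S1 = {ABCEF} nor all of S2 = {ADEFG}, so the common attributes are not a superkey of either fragment. The join is lossy.

No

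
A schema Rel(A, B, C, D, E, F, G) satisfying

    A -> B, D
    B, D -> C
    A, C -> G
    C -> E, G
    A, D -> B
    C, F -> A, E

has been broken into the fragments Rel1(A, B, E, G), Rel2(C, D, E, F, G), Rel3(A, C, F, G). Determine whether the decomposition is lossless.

Yes

Chase test. Columns are A, B, C, D, E, F, G; row i has aⱼ where attribute j ∈ Reli, else bᵢⱼ.
Initial tableau (one row per fragment):
  row 1: a1 a2 b13 b14 a5 b16 a7
  row 2: b21 b22 a3 a4 a5 a6 a7
  row 3: a1 b32 a3 b34 b35 a6 a7
Rows 1 and 3 agree on A; apply A→B, D and equate their B, D entries.
Rows 1 and 3 agree on B, D; apply B, D→C and equate their C entries.
Rows 1 and 3 agree on C; apply C→E, G and equate their E, G entries.
Rows 2 and 3 agree on C, F; apply C, F→A, E and equate their A, E entries.
Rows 1 and 2 agree on A; apply A→B, D and equate their B, D entries.
Row 2 is now all distinguished symbols — the join is lossless.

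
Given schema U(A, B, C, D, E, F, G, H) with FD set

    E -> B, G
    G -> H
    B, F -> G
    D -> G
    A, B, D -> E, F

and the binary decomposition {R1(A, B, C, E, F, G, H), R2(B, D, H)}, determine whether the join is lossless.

Common attributes: R1 ∩ R2 = {B, H}.
No dependency enlarges {B, H}, so (B, H)⁺ = {B, H}.
The closure contains neither all of R1 = {A, B, C, E, F, G, H} nor all of R2 = {B, D, H}, so the common attributes are not a superkey of either fragment. The join is lossy.

No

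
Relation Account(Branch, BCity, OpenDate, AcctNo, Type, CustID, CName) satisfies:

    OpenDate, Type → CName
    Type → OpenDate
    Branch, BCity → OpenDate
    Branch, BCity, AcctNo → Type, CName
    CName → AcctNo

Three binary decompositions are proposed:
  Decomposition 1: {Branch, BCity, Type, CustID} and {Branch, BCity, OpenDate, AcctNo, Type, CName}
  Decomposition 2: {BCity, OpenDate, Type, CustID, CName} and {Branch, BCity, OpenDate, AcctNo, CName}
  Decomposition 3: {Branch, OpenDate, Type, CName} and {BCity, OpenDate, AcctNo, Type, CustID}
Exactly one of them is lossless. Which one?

Decomposition 1: common = {Branch, BCity, Type}, closure = {Branch, BCity, OpenDate, AcctNo, Type, CName} → lossless.
Decomposition 2: common = {BCity, OpenDate, CName}, closure = {BCity, OpenDate, AcctNo, CName} → lossy.
Decomposition 3: common = {OpenDate, Type}, closure = {OpenDate, AcctNo, Type, CName} → lossy.

Decomposition 1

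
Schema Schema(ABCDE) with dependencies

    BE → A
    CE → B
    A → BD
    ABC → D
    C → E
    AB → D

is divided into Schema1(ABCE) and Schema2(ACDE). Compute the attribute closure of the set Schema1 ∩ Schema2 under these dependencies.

Schema1 ∩ Schema2 = {ACE}.
CE → B applies, adding B
A → BD applies, adding D
Closure: {ABCDE}.

ABCDE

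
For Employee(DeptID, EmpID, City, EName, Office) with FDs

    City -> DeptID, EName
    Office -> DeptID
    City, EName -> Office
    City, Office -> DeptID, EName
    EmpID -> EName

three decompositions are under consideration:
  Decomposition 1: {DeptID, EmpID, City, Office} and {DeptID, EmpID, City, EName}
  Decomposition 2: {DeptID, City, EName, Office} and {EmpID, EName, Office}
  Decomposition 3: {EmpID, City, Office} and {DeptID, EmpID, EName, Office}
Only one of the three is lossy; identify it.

Decomposition 1: common = {DeptID, EmpID, City}, closure = {DeptID, EmpID, City, EName, Office} → lossless.
Decomposition 2: common = {EName, Office}, closure = {DeptID, EName, Office} → lossy.
Decomposition 3: common = {EmpID, Office}, closure = {DeptID, EmpID, EName, Office} → lossless.

Decomposition 2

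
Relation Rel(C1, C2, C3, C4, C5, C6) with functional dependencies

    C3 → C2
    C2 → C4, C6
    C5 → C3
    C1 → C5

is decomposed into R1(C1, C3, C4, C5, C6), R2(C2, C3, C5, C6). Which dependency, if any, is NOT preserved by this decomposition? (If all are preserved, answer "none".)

Check C2 → C4, C6: no single fragment contains all of {C2, C4, C6}, and the restricted closure of {C2} across the fragments never reaches {C4, C6}.
C3 → C2 is preserved.
C5 → C3 is preserved.
C1 → C5 is preserved.

C2 → C4, C6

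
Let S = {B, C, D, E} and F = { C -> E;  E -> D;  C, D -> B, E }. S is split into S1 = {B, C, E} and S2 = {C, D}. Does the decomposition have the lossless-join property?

Common attributes: S1 ∩ S2 = {C}.
Closure of {C}: C → E applies, adding E; E → D applies, adding D; C, D → B, E applies, adding B. So (C)⁺ = {B, C, D, E}.
This closure contains every attribute of S1, so S1 ∩ S2 → S1. The join is lossless.

Yes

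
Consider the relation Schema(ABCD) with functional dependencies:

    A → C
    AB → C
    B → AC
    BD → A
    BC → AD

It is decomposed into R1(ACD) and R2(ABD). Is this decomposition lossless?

Common attributes: R1 ∩ R2 = {AD}.
Closure of {AD}: A → C applies, adding C. So (AD)⁺ = {ACD}.
This closure contains every attribute of R1, so R1 ∩ R2 → R1. The join is lossless.

Yes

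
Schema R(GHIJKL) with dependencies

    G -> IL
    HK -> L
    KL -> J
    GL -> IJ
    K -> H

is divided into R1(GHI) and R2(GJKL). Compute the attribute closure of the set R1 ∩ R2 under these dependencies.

GIJL

R1 ∩ R2 = {G}.
G → IL applies, adding IL
GL → IJ applies, adding J
Closure: {GIJL}.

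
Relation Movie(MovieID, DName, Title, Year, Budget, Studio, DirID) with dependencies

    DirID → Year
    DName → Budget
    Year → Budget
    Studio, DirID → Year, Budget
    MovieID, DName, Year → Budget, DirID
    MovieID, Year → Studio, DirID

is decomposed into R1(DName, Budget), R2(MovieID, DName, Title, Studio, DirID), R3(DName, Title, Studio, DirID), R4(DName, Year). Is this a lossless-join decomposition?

Chase test. Columns are MovieID, DName, Title, Year, Budget, Studio, DirID; row i has aⱼ where attribute j ∈ Ri, else bᵢⱼ.
Initial tableau (one row per fragment):
  row 1: b11 a2 b13 b14 a5 b16 b17
  row 2: a1 a2 a3 b24 b25 a6 a7
  row 3: b31 a2 a3 b34 b35 a6 a7
  row 4: b41 a2 b43 a4 b45 b46 b47
Rows 2 and 3 agree on DirID; apply DirID→Year and equate their Year entries.
Rows 1 and 2 agree on DName; apply DName→Budget and equate their Budget entries.
Rows 1 and 3 agree on DName; apply DName→Budget and equate their Budget entries.
Rows 1 and 4 agree on DName; apply DName→Budget and equate their Budget entries.
No row becomes fully distinguished — the join is lossy.

No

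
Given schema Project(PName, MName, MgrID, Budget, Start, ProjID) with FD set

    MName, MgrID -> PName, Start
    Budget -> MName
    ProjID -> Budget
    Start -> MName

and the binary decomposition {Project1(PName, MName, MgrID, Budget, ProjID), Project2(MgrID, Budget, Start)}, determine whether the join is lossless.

Common attributes: Project1 ∩ Project2 = {MgrID, Budget}.
Closure of {MgrID, Budget}: Budget → MName applies, adding MName; MName, MgrID → PName, Start applies, adding PName, Start. So (MgrID, Budget)⁺ = {PName, MName, MgrID, Budget, Start}.
This closure contains every attribute of Project2, so Project1 ∩ Project2 → Project2. The join is lossless.

Yes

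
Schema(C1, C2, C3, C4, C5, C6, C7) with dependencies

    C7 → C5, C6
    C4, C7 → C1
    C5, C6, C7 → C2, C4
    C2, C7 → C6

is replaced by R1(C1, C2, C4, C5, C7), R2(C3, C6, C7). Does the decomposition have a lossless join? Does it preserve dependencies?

lossless and dependency-preserving

Lossless test: (C7)⁺ = {C1, C2, C4, C5, C6, C7}, which contains all of one fragment — lossless.
Dependency preservation: C7 → C5, C6; C5, C6, C7 → C2, C4; C2, C7 → C6 are not contained in any single fragment, but the restricted closure of each left-hand side across the fragments still reaches the right-hand side; the remaining FDs each lie inside some fragment. All dependencies are preserved.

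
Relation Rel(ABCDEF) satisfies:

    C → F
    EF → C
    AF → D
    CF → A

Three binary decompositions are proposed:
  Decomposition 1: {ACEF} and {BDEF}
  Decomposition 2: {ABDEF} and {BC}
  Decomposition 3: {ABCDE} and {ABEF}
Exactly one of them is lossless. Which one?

Decomposition 1: common = {EF}, closure = {ACDEF} → lossless.
Decomposition 2: common = {B}, closure = {B} → lossy.
Decomposition 3: common = {ABE}, closure = {ABE} → lossy.

Decomposition 1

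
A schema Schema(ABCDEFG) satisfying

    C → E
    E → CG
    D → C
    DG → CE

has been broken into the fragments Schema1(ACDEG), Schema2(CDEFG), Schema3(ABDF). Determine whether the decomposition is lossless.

Chase test. Columns are ABCDEFG; row i has aⱼ where attribute j ∈ Schemai, else bᵢⱼ.
Initial tableau (one row per fragment):
  row 1: a1 b12 a3 a4 a5 b16 a7
  row 2: b21 b22 a3 a4 a5 a6 a7
  row 3: a1 a2 b33 a4 b35 a6 b37
Rows 1 and 3 agree on D; apply D→C and equate their C entries.
Rows 1 and 3 agree on C; apply C→E and equate their E entries.
Rows 1 and 3 agree on E; apply E→CG and equate their CG entries.
Row 3 is now all distinguished symbols — the join is lossless.

Yes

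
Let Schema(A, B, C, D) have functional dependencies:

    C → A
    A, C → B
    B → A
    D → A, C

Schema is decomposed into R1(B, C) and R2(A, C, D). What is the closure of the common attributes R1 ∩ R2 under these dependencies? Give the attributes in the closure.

R1 ∩ R2 = {C}.
C → A applies, adding A
A, C → B applies, adding B
Closure: {A, B, C}.

A, B, C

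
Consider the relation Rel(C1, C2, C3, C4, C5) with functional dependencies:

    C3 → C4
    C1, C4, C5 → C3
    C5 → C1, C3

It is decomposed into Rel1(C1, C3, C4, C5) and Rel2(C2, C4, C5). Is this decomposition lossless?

Yes

Common attributes: Rel1 ∩ Rel2 = {C4, C5}.
Closure of {C4, C5}: C5 → C1, C3 applies, adding C1, C3. So (C4, C5)⁺ = {C1, C3, C4, C5}.
This closure contains every attribute of Rel1, so Rel1 ∩ Rel2 → Rel1. The join is lossless.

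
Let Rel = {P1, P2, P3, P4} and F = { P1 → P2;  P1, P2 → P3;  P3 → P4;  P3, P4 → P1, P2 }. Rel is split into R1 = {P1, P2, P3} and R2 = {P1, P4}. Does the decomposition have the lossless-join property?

Common attributes: R1 ∩ R2 = {P1}.
Closure of {P1}: P1 → P2 applies, adding P2; P1, P2 → P3 applies, adding P3; P3 → P4 applies, adding P4. So (P1)⁺ = {P1, P2, P3, P4}.
This closure contains every attribute of R1, so R1 ∩ R2 → R1. The join is lossless.

Yes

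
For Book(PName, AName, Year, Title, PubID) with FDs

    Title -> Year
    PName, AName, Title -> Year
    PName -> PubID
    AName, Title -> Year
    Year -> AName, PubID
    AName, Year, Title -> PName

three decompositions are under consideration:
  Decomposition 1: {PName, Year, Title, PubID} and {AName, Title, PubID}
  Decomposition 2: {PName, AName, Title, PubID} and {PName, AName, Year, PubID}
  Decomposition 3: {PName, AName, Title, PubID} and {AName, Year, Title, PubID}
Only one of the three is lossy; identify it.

Decomposition 2

Decomposition 1: common = {Title, PubID}, closure = {PName, AName, Year, Title, PubID} → lossless.
Decomposition 2: common = {PName, AName, PubID}, closure = {PName, AName, PubID} → lossy.
Decomposition 3: common = {AName, Title, PubID}, closure = {PName, AName, Year, Title, PubID} → lossless.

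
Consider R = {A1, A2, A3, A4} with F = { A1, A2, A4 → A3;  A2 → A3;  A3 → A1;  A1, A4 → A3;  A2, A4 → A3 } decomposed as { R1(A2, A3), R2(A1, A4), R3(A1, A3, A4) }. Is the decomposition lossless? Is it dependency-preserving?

Lossless test (chase): Rows 1 and 3 agree on A3; apply A3→A1 and equate their A1 entries. Rows 2 and 3 agree on A1, A4; apply A1, A4→A3 and equate their A3 entries. No row becomes fully distinguished — the join is lossy.
Dependency preservation: A1, A2, A4 → A3; A2, A4 → A3 are not contained in any single fragment, but the restricted closure of each left-hand side across the fragments still reaches the right-hand side; the remaining FDs each lie inside some fragment. All dependencies are preserved.

lossy but dependency-preserving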